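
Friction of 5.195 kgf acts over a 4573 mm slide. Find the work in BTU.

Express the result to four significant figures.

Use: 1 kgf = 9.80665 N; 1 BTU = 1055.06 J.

5.195 kgf × 9.80665 → 50.9455 N
4573 mm × 0.001 → 4.573 m
W = F × d = 50.9455 N × 4.573 m = 232.974 J
232.974 J ÷ (1055.06 J/BTU) = 0.220816 BTU

0.2208 BTU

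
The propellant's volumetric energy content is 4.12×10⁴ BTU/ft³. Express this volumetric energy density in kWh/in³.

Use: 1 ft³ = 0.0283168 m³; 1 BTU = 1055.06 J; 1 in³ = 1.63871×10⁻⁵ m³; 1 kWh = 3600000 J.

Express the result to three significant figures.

0.00699 kWh/in³

4.12×10⁴ BTU/ft³ × 1055.06 J/BTU ÷ 0.0283168 m³/ft³ = 1.53508×10⁹ J/m³
1.53508×10⁹ J/m³ ÷ 3600000 J/kWh × 1.63871×10⁻⁵ m³/in³ = 0.00698764 kWh/in³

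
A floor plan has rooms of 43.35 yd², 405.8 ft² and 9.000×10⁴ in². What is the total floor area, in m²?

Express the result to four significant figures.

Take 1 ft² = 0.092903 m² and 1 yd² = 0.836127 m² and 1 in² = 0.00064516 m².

132.0 m²

43.35 yd² × 0.836127 = 36.2461 m²
405.8 ft² × 0.092903 = 37.7 m²
9.000×10⁴ in² × 0.00064516 = 58.0644 m²
Total: 36.2461 + 37.7 + 58.0644 = 132.01 m²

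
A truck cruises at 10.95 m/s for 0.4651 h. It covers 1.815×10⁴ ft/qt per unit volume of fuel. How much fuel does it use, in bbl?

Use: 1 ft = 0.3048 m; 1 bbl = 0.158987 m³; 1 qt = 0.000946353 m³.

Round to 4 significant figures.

0.01973 bbl

0.4651 h → 1674.36 s
d = v × t = 10.95 × 1674.36 = 18334.2 m
1.815×10⁴ ft/qt → 5.84573×10⁶ m/m³
V = d / (distance per unit fuel) = 18334.2 / 5.84573×10⁶ = 0.00313634 m³
In bbl: 0.00313634 / 0.158987 = 0.019727 bbl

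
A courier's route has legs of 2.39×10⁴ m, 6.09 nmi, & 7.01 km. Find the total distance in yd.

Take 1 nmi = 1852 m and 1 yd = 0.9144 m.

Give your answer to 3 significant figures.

2.39×10⁴ m (already m)
6.09 nmi × 1852 = 11278.7 m
7.01 km × 1000 = 7010 m
Total: 23900 + 11278.7 + 7010 = 42188.7 m
In yd: 42188.7 / 0.9144 = 46138.1 yd

4.61×10⁴ yd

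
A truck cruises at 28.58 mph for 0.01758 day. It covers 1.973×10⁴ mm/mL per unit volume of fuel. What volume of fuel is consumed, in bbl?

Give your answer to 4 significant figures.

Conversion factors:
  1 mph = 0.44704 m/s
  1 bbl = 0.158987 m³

0.006187 bbl

28.58 mph → 12.7764 m/s
0.01758 day → 1518.91 s
d = v × t = 12.7764 × 1518.91 = 19406.2 m
1.973×10⁴ mm/mL → 1.973×10⁷ m/m³
V = d / (distance per unit fuel) = 19406.2 / 1.973×10⁷ = 9.83588×10⁻⁴ m³
In bbl: 9.83588×10⁻⁴ / 0.158987 = 0.00618659 bbl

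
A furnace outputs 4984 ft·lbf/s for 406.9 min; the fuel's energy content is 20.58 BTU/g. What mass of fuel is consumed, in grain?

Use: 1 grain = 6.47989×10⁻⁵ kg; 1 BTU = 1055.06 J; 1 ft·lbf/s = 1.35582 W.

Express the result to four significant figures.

1.173×10⁵ grain

4984 ft·lbf/s → 6757.41 W
406.9 min → 24414 s
E = P × t = 6757.41 × 24414 = 1.64975×10⁸ J
20.58 BTU/g → 2.17131×10⁷ J/kg
m = E / e_s = 1.64975×10⁸ / 2.17131×10⁷ = 7.59795 kg
In grain: 7.59795 / 6.47989×10⁻⁵ = 117254 grain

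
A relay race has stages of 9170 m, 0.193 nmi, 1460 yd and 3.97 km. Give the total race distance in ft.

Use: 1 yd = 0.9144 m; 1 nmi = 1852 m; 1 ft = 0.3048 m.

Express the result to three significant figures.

4.87×10⁴ ft

9170 m (already m)
0.193 nmi × 1852 = 357.436 m
1460 yd × 0.9144 = 1335.02 m
3.97 km × 1000 = 3970 m
Total: 9170 + 357.436 + 1335.02 + 3970 = 14832.5 m
In ft: 14832.5 / 0.3048 = 48663.1 ft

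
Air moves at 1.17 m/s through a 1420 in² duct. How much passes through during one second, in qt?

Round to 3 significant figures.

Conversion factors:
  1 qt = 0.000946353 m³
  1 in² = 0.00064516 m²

1130 qt

1420 in² × 0.00064516 → 0.916127 m²
V = v × A × t = 1.17 m/s × 0.916127 m² × 1 s = 1.07187 m³
1.07187 m³ ÷ (0.000946353 m³/qt) = 1132.63 qt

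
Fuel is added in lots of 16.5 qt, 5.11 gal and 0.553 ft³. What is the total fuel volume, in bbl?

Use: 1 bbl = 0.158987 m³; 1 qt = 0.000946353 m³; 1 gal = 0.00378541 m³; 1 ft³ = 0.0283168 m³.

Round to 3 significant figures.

16.5 qt × 0.000946353 → 0.0156148 m³
5.11 gal × 0.00378541 → 0.0193434 m³
0.553 ft³ × 0.0283168 → 0.0156592 m³
Total: 0.0156148 + 0.0193434 + 0.0156592 = 0.0506174 m³
In bbl: 0.0506174 / 0.158987 = 0.318374 bbl

0.318 bbl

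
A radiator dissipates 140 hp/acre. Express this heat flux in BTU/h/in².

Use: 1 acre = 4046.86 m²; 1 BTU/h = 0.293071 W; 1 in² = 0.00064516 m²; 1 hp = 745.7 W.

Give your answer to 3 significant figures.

140 hp/acre × 745.7 W/hp ÷ 4046.86 m²/acre = 25.7973 W/m²
25.7973 W/m² ÷ 0.293071 W/BTU/h × 0.00064516 m²/in² = 0.0567896 BTU/h/in²

0.0568 BTU/h/in²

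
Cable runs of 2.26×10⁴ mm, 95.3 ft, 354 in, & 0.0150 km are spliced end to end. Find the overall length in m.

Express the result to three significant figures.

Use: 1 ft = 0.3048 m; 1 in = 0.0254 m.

75.6 m

2.26×10⁴ mm × 0.001 → 22.6 m
95.3 ft × 0.3048 → 29.0474 m
354 in × 0.0254 → 8.9916 m
0.0150 km × 1000 → 15 m
Total: 22.6 + 29.0474 + 8.9916 + 15 = 75.639 m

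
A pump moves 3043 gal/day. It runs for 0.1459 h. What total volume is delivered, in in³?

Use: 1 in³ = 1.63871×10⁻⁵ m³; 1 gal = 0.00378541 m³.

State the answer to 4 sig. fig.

3043 gal/day → 1.33322×10⁻⁴ m³/s
0.1459 h → 525.24 s
V = Q × t = 1.33322×10⁻⁴ × 525.24 = 0.070026 m³
In in³: 0.070026 / 1.63871×10⁻⁵ = 4273.24 in³

4273 in³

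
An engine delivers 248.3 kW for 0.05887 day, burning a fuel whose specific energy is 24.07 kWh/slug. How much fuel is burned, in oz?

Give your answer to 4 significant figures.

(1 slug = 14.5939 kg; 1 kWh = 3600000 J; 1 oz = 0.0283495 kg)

7503 oz

248.3 kW → 248300 W
0.05887 day → 5086.37 s
E = P × t = 248300 × 5086.37 = 1.26295×10⁹ J
24.07 kWh/slug → 5.93755×10⁶ J/kg
m = E / e_s = 1.26295×10⁹ / 5.93755×10⁶ = 212.706 kg
In oz: 212.706 / 0.0283495 = 7502.99 oz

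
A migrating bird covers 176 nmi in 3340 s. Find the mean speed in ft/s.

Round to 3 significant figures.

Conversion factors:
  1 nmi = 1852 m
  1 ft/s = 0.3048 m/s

176 nmi × 1852 → 325952 m
v = d / t = 325952 m / 3340 s = 97.5904 m/s
97.5904 m/s ÷ (0.3048 m/s/ft/s) = 320.178 ft/s

320 ft/s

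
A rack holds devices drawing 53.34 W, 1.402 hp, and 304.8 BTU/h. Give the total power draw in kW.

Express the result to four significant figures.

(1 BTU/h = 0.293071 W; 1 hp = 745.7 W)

1.188 kW

53.34 W (already W)
1.402 hp × 745.7 = 1045.47 W
304.8 BTU/h × 0.293071 = 89.328 W
Combined: 53.34 + 1045.47 + 89.328 = 1188.14 W
In kW: 1188.14 / 1000 = 1.18814 kW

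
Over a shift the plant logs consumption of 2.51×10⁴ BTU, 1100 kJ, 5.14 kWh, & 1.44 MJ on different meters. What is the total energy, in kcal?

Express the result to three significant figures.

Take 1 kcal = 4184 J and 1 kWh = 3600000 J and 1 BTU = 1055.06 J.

1.14×10⁴ kcal

2.51×10⁴ BTU × 1055.06 = 2.6482×10⁷ J
1100 kJ × 1000 = 1.1×10⁶ J
5.14 kWh × 3600000 = 1.8504×10⁷ J
1.44 MJ × 1000000 = 1.44×10⁶ J
Combined: 2.6482×10⁷ + 1.1×10⁶ + 1.8504×10⁷ + 1.44×10⁶ = 4.7526×10⁷ J
In kcal: 4.7526×10⁷ / 4184 = 11359 kcal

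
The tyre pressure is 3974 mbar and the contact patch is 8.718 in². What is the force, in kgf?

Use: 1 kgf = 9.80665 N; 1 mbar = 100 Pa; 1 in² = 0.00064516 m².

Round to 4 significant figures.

3974 mbar × 100 → 397400 Pa
8.718 in² × 0.00064516 → 0.0056245 m²
F = P × A = 397400 Pa × 0.0056245 m² = 2235.18 N
2235.18 N ÷ (9.80665 N/kgf) = 227.925 kgf

227.9 kgf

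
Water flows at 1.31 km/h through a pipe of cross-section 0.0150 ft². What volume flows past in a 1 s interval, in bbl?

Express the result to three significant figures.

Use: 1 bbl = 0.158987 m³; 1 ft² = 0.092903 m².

1.31 km/h × (1/3.6) → 0.363889 m/s
0.0150 ft² × 0.092903 → 0.00139354 m²
V = v × A × t = 0.363889 m/s × 0.00139354 m² × 1 s = 5.07094×10⁻⁴ m³
5.07094×10⁻⁴ m³ ÷ (0.158987 m³/bbl) = 0.00318953 bbl

0.00319 bbl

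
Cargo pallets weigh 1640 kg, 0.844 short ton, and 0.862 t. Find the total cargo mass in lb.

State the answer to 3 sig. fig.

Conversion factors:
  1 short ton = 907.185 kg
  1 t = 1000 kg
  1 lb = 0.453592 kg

7200 lb

1640 kg (already kg)
0.844 short ton × 907.185 = 765.664 kg
0.862 t × 1000 = 862 kg
Sum: 1640 + 765.664 + 862 = 3267.66 kg
In lb: 3267.66 / 0.453592 = 7203.96 lb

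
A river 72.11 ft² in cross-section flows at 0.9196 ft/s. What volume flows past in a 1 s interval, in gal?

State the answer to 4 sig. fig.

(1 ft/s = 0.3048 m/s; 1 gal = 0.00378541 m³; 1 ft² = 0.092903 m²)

496.1 gal

0.9196 ft/s × 0.3048 → 0.280294 m/s
72.11 ft² × 0.092903 → 6.69924 m²
V = v × A × t = 0.280294 m/s × 6.69924 m² × 1 s = 1.87776 m³
1.87776 m³ ÷ (0.00378541 m³/gal) = 496.052 gal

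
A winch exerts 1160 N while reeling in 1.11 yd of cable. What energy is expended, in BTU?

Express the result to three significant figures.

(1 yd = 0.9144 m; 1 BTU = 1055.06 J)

1.11 yd × 0.9144 → 1.01498 m
W = F × d = 1160 N × 1.01498 m = 1177.38 J
1177.38 J ÷ (1055.06 J/BTU) = 1.11594 BTU

1.12 BTU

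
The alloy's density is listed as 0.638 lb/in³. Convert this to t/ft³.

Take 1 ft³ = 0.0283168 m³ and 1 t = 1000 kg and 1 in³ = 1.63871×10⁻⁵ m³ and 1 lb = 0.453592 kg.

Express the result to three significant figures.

0.500 t/ft³

0.638 lb/in³ × 0.453592 kg/lb ÷ 1.63871×10⁻⁵ m³/in³ = 17659.7 kg/m³
17659.7 kg/m³ ÷ 1000 kg/t × 0.0283168 m³/ft³ = 0.500066 t/ft³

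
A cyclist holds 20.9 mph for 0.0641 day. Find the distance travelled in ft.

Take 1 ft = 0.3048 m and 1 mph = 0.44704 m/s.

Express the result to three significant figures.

1.70×10⁵ ft

20.9 mph × 0.44704 → 9.34314 m/s
0.0641 day × 86400 → 5538.24 s
d = v × t = 9.34314 m/s × 5538.24 s = 51744.6 m
51744.6 m ÷ (0.3048 m/ft) = 169766 ft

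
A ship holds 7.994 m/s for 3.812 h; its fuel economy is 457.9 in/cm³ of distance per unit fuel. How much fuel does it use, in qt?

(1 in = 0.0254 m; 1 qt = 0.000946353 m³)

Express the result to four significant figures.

9.967 qt

3.812 h → 13723.2 s
d = v × t = 7.994 × 13723.2 = 109703 m
457.9 in/cm³ → 1.16307×10⁷ m/m³
V = d / (distance per unit fuel) = 109703 / 1.16307×10⁷ = 0.00943219 m³
In qt: 0.00943219 / 0.000946353 = 9.96688 qt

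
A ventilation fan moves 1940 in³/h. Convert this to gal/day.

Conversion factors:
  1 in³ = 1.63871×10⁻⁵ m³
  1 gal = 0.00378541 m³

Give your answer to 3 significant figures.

1940 in³/h × 1.63871×10⁻⁵ m³/in³ ÷ 3600 s/h = 8.83083×10⁻⁶ m³/s
8.83083×10⁻⁶ m³/s ÷ 0.00378541 m³/gal × 86400 s/day = 201.559 gal/day

202 gal/day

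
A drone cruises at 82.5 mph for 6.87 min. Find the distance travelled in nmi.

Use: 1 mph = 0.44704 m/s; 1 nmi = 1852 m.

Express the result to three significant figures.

8.21 nmi

82.5 mph × 0.44704 = 36.8808 m/s
6.87 min × 60 = 412.2 s
d = v × t = 36.8808 m/s × 412.2 s = 15202.3 m
15202.3 m ÷ (1852 m/nmi) = 8.20859 nmi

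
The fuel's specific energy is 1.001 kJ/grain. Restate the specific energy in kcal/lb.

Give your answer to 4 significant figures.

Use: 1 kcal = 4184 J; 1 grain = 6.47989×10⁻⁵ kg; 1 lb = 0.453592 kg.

1.001 kJ/grain × 1000 J/kJ ÷ 6.47989×10⁻⁵ kg/grain = 1.54478×10⁷ J/kg
1.54478×10⁷ J/kg ÷ 4184 J/kcal × 0.453592 kg/lb = 1674.71 kcal/lb

1675 kcal/lb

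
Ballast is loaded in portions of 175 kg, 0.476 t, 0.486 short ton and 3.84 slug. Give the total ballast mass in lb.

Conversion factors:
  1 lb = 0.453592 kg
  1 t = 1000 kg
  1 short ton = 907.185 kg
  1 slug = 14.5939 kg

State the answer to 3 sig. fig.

2530 lb

175 kg (already kg)
0.476 t × 1000 = 476 kg
0.486 short ton × 907.185 = 440.892 kg
3.84 slug × 14.5939 = 56.0406 kg
Total: 175 + 476 + 440.892 + 56.0406 = 1147.93 kg
In lb: 1147.93 / 0.453592 = 2530.75 lb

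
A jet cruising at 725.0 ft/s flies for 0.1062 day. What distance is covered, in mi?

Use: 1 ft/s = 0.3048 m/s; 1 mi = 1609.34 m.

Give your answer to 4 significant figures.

725.0 ft/s × 0.3048 → 220.98 m/s
0.1062 day × 86400 → 9175.68 s
d = v × t = 220.98 m/s × 9175.68 s = 2.02764×10⁶ m
2.02764×10⁶ m ÷ (1609.34 m/mi) = 1259.92 mi

1260 mi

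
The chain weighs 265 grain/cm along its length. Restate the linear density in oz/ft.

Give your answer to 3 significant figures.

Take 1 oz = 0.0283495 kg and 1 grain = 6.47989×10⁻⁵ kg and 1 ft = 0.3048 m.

18.5 oz/ft

265 grain/cm × 6.47989×10⁻⁵ kg/grain ÷ 0.01 m/cm = 1.71717 kg/m
1.71717 kg/m ÷ 0.0283495 kg/oz × 0.3048 m/ft = 18.4622 oz/ft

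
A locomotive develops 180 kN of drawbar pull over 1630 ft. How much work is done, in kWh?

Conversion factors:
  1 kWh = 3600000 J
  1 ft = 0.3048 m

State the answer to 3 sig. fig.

180 kN × 1000 = 180000 N
1630 ft × 0.3048 = 496.824 m
W = F × d = 180000 N × 496.824 m = 8.94283×10⁷ J
8.94283×10⁷ J ÷ (3600000 J/kWh) = 24.8412 kWh

24.8 kWh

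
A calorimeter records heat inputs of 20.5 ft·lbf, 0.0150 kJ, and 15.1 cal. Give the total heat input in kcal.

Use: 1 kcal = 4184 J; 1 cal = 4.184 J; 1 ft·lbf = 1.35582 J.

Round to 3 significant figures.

20.5 ft·lbf × 1.35582 → 27.7943 J
0.0150 kJ × 1000 → 15 J
15.1 cal × 4.184 → 63.1784 J
Total: 27.7943 + 15 + 63.1784 = 105.973 J
In kcal: 105.973 / 4184 = 0.0253282 kcal

0.0253 kcal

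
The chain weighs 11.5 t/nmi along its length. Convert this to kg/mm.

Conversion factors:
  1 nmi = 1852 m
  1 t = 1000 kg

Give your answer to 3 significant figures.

0.00621 kg/mm

11.5 t/nmi × 1000 kg/t ÷ 1852 m/nmi = 6.2095 kg/m
6.2095 kg/m × 0.001 m/mm = 0.0062095 kg/mm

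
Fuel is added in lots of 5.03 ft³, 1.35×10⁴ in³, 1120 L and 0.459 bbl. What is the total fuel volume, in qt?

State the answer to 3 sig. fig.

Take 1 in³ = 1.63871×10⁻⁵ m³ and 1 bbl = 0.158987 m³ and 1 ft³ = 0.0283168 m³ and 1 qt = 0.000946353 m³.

1640 qt

5.03 ft³ × 0.0283168 = 0.142434 m³
1.35×10⁴ in³ × 1.63871×10⁻⁵ = 0.221226 m³
1120 L × 0.001 = 1.12 m³
0.459 bbl × 0.158987 = 0.072975 m³
Total: 0.142434 + 0.221226 + 1.12 + 0.072975 = 1.55664 m³
In qt: 1.55664 / 0.000946353 = 1644.88 qt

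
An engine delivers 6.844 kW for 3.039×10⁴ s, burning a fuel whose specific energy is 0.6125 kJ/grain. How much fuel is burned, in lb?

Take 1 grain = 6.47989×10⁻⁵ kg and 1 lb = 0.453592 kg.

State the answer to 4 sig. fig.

48.51 lb

6.844 kW → 6844 W
E = P × t = 6844 × 30390 = 2.07989×10⁸ J
0.6125 kJ/grain → 9.45232×10⁶ J/kg
m = E / e_s = 2.07989×10⁸ / 9.45232×10⁶ = 22.004 kg
In lb: 22.004 / 0.453592 = 48.5106 lb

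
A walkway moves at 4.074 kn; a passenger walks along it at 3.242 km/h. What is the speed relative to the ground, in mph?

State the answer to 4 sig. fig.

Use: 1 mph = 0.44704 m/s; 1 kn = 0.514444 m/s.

4.074 kn × 0.514444 = 2.09584 m/s
3.242 km/h × (1/3.6) = 0.900556 m/s
Sum: 2.09584 + 0.900556 = 2.9964 m/s
In mph: 2.9964 / 0.44704 = 6.70276 mph

6.703 mph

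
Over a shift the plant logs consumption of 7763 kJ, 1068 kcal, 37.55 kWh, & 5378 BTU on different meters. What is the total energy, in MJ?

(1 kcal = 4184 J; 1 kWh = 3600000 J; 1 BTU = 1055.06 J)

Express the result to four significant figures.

153.1 MJ

7763 kJ × 1000 = 7.763×10⁶ J
1068 kcal × 4184 = 4.46851×10⁶ J
37.55 kWh × 3600000 = 1.3518×10⁸ J
5378 BTU × 1055.06 = 5.67411×10⁶ J
Sum: 7.763×10⁶ + 4.46851×10⁶ + 1.3518×10⁸ + 5.67411×10⁶ = 1.53086×10⁸ J
In MJ: 1.53086×10⁸ / 1000000 = 153.086 MJ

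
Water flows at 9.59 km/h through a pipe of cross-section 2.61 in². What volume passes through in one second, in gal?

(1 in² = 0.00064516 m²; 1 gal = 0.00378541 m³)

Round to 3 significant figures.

1.18 gal

9.59 km/h × (1/3.6) = 2.66389 m/s
2.61 in² × 0.00064516 = 0.00168387 m²
V = v × A × t = 2.66389 m/s × 0.00168387 m² × 1 s = 0.00448564 m³
0.00448564 m³ ÷ (0.00378541 m³/gal) = 1.18498 gal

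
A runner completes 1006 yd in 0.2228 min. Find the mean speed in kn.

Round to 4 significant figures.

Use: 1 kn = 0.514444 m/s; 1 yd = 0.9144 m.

133.8 kn

1006 yd × 0.9144 → 919.886 m
0.2228 min × 60 → 13.368 s
v = d / t = 919.886 m / 13.368 s = 68.8125 m/s
68.8125 m/s ÷ (0.514444 m/s/kn) = 133.761 kn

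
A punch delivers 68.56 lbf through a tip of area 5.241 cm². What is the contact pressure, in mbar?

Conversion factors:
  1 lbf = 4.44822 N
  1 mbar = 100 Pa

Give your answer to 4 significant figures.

68.56 lbf × 4.44822 → 304.97 N
5.241 cm² × 0.0001 → 5.241×10⁻⁴ m²
P = F / A = 304.97 N / 5.241×10⁻⁴ m² = 581893 Pa
581893 Pa ÷ (100 Pa/mbar) = 5818.93 mbar

5819 mbar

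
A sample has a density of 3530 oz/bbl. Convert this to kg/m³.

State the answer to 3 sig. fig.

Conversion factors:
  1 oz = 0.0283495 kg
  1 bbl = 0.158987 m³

3530 oz/bbl × 0.0283495 kg/oz ÷ 0.158987 m³/bbl = 629.446 kg/m³
629.446 kg/m³  = 629.446 kg/m³

629 kg/m³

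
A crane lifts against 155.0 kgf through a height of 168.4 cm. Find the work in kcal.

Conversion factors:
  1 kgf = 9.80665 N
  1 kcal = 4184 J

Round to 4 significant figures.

155.0 kgf × 9.80665 = 1520.03 N
168.4 cm × 0.01 = 1.684 m
W = F × d = 1520.03 N × 1.684 m = 2559.73 J
2559.73 J ÷ (4184 J/kcal) = 0.61179 kcal

0.6118 kcal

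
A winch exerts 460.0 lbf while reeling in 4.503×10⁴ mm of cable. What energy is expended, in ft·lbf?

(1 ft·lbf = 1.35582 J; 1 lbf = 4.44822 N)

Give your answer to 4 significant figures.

460.0 lbf × 4.44822 = 2046.18 N
4.503×10⁴ mm × 0.001 = 45.03 m
W = F × d = 2046.18 N × 45.03 m = 92139.5 J
92139.5 J ÷ (1.35582 J/ft·lbf) = 67958.5 ft·lbf

6.796×10⁴ ft·lbf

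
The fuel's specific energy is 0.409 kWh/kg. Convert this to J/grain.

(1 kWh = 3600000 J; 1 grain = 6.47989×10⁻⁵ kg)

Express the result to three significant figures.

0.409 kWh/kg × 3600000 J/kWh = 1.4724×10⁶ J/kg
1.4724×10⁶ J/kg × 6.47989×10⁻⁵ kg/grain = 95.4099 J/grain

95.4 J/grain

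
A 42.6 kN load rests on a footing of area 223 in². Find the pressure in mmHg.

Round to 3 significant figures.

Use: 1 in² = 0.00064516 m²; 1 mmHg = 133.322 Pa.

42.6 kN × 1000 → 42600 N
223 in² × 0.00064516 → 0.143871 m²
P = F / A = 42600 N / 0.143871 m² = 296099 Pa
296099 Pa ÷ (133.322 Pa/mmHg) = 2220.93 mmHg

2220 mmHg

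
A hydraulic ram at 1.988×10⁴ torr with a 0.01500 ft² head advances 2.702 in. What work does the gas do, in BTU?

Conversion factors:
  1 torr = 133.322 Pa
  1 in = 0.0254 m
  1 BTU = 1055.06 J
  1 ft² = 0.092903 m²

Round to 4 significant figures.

0.2403 BTU

1.988×10⁴ torr → 2.65044×10⁶ Pa
0.01500 ft² → 0.00139354 m²
F = P × A = 2.65044×10⁶ × 0.00139354 = 3693.49 N
2.702 in → 0.0686308 m
W = F × d = 3693.49 × 0.0686308 = 253.487 J
In BTU: 253.487 / 1055.06 = 0.240258 BTU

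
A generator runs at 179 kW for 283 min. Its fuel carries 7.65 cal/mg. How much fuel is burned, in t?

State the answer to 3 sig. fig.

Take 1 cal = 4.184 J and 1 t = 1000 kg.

0.0950 t

179 kW → 179000 W
283 min → 16980 s
E = P × t = 179000 × 16980 = 3.03942×10⁹ J
7.65 cal/mg → 3.20076×10⁷ J/kg
m = E / e_s = 3.03942×10⁹ / 3.20076×10⁷ = 94.9593 kg
In t: 94.9593 / 1000 = 0.0949593 t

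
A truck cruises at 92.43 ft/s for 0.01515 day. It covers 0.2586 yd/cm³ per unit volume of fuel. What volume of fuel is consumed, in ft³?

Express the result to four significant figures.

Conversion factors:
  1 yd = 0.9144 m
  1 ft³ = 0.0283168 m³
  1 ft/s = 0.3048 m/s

5.507 ft³

92.43 ft/s → 28.1727 m/s
0.01515 day → 1308.96 s
d = v × t = 28.1727 × 1308.96 = 36876.9 m
0.2586 yd/cm³ → 236464 m/m³
V = d / (distance per unit fuel) = 36876.9 / 236464 = 0.155951 m³
In ft³: 0.155951 / 0.0283168 = 5.50737 ft³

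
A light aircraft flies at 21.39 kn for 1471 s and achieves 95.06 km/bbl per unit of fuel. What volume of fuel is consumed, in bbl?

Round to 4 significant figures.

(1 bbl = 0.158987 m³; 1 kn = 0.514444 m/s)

0.1703 bbl

21.39 kn → 11.004 m/s
d = v × t = 11.004 × 1471 = 16186.9 m
95.06 km/bbl → 597911 m/m³
V = d / (distance per unit fuel) = 16186.9 / 597911 = 0.0270724 m³
In bbl: 0.0270724 / 0.158987 = 0.170281 bbl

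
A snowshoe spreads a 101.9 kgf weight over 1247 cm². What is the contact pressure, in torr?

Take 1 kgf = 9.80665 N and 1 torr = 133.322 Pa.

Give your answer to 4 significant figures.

60.11 torr

101.9 kgf × 9.80665 = 999.298 N
1247 cm² × 0.0001 = 0.1247 m²
P = F / A = 999.298 N / 0.1247 m² = 8013.62 Pa
8013.62 Pa ÷ (133.322 Pa/torr) = 60.1073 torr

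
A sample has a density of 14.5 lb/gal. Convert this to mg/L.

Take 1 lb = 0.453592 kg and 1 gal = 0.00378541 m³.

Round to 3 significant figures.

1.74×10⁶ mg/L

14.5 lb/gal × 0.453592 kg/lb ÷ 0.00378541 m³/gal = 1737.48 kg/m³
1737.48 kg/m³ ÷ 10⁻⁶ kg/mg × 0.001 m³/L = 1.73748×10⁶ mg/L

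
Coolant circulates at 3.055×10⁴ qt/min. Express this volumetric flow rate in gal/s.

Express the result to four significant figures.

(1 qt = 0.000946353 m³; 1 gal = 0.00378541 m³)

127.3 gal/s

3.055×10⁴ qt/min × 0.000946353 m³/qt ÷ 60 s/min = 0.481851 m³/s
0.481851 m³/s ÷ 0.00378541 m³/gal = 127.292 gal/s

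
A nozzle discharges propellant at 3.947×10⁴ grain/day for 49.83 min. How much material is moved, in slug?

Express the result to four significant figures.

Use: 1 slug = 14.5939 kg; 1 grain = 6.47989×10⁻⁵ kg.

3.947×10⁴ grain/day → 2.9602×10⁻⁵ kg/s
49.83 min → 2989.8 s
m = ṁ × t = 2.9602×10⁻⁵ × 2989.8 = 0.0885041 kg
In slug: 0.0885041 / 14.5939 = 0.00606446 slug

0.006064 slug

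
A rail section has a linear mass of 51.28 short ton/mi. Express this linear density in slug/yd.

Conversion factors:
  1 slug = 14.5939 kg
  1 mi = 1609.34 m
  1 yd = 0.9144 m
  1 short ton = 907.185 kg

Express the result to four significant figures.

51.28 short ton/mi × 907.185 kg/short ton ÷ 1609.34 m/mi = 28.9065 kg/m
28.9065 kg/m ÷ 14.5939 kg/slug × 0.9144 m/yd = 1.81117 slug/yd

1.811 slug/yd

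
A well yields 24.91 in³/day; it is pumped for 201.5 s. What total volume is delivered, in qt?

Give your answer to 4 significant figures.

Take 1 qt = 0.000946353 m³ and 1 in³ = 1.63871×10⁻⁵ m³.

24.91 in³/day → 4.72457×10⁻⁹ m³/s
V = Q × t = 4.72457×10⁻⁹ × 201.5 = 9.52001×10⁻⁷ m³
In qt: 9.52001×10⁻⁷ / 0.000946353 = 0.00100597 qt

0.001006 qt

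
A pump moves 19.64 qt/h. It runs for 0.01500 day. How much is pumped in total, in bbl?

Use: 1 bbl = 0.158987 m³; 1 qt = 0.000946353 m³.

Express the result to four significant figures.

0.04209 bbl

19.64 qt/h → 5.16288×10⁻⁶ m³/s
0.01500 day → 1296 s
V = Q × t = 5.16288×10⁻⁶ × 1296 = 0.00669109 m³
In bbl: 0.00669109 / 0.158987 = 0.0420858 bbl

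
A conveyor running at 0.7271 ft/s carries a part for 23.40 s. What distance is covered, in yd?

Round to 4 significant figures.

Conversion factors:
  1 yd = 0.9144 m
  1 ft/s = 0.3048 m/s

0.7271 ft/s × 0.3048 → 0.22162 m/s
d = v × t = 0.22162 m/s × 23.4 s = 5.18591 m
5.18591 m ÷ (0.9144 m/yd) = 5.67138 yd

5.671 yd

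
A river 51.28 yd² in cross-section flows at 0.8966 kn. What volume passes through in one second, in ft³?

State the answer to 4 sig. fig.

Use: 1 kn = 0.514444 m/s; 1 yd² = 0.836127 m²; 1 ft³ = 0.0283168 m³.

698.4 ft³

0.8966 kn × 0.514444 → 0.46125 m/s
51.28 yd² × 0.836127 → 42.8766 m²
V = v × A × t = 0.46125 m/s × 42.8766 m² × 1 s = 19.7768 m³
19.7768 m³ ÷ (0.0283168 m³/ft³) = 698.412 ft³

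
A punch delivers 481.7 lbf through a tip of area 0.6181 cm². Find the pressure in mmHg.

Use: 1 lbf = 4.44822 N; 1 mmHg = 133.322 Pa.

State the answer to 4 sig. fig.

2.600×10⁵ mmHg

481.7 lbf × 4.44822 → 2142.71 N
0.6181 cm² × 0.0001 → 6.181×10⁻⁵ m²
P = F / A = 2142.71 N / 6.181×10⁻⁵ m² = 3.46661×10⁷ Pa
3.46661×10⁷ Pa ÷ (133.322 Pa/mmHg) = 260018 mmHg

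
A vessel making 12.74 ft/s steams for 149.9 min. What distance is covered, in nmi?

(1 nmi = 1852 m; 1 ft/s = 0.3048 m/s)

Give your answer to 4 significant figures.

12.74 ft/s × 0.3048 → 3.88315 m/s
149.9 min × 60 → 8994 s
d = v × t = 3.88315 m/s × 8994 s = 34925.1 m
34925.1 m ÷ (1852 m/nmi) = 18.858 nmi

18.86 nmi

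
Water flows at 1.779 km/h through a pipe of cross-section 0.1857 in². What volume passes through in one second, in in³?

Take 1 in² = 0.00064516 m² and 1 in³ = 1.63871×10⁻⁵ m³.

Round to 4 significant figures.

1.779 km/h × (1/3.6) → 0.494167 m/s
0.1857 in² × 0.00064516 → 1.19806×10⁻⁴ m²
V = v × A × t = 0.494167 m/s × 1.19806×10⁻⁴ m² × 1 s = 5.92042×10⁻⁵ m³
5.92042×10⁻⁵ m³ ÷ (1.63871×10⁻⁵ m³/in³) = 3.61285 in³

3.613 in³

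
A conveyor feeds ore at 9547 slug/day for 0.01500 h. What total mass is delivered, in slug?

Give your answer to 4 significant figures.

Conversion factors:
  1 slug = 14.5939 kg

9547 slug/day → 1.61259 kg/s
0.01500 h → 54 s
m = ṁ × t = 1.61259 × 54 = 87.0799 kg
In slug: 87.0799 / 14.5939 = 5.96687 slug

5.967 slug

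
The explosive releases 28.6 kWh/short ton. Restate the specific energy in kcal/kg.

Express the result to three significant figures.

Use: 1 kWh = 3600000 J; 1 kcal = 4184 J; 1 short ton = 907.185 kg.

28.6 kWh/short ton × 3600000 J/kWh ÷ 907.185 kg/short ton = 113494 J/kg
113494 J/kg ÷ 4184 J/kcal = 27.1257 kcal/kg

27.1 kcal/kg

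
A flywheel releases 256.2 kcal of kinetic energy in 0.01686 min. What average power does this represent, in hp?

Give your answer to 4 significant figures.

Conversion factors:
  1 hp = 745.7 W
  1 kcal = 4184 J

256.2 kcal × 4184 → 1.07194×10⁶ J
0.01686 min × 60 → 1.0116 s
P = E / t = 1.07194×10⁶ J / 1.0116 s = 1.05965×10⁶ W
1.05965×10⁶ W ÷ (745.7 W/hp) = 1421.01 hp

1421 hp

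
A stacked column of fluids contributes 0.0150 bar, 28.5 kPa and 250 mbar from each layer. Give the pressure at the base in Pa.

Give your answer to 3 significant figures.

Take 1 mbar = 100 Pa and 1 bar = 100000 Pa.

0.0150 bar × 100000 = 1500 Pa
28.5 kPa × 1000 = 28500 Pa
250 mbar × 100 = 25000 Pa
Combined: 1500 + 28500 + 25000 = 55000 Pa

5.50×10⁴ Pa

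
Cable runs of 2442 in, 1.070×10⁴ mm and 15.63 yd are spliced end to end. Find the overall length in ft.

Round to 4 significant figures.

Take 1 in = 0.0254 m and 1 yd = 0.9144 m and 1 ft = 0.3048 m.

2442 in × 0.0254 → 62.0268 m
1.070×10⁴ mm × 0.001 → 10.7 m
15.63 yd × 0.9144 → 14.2921 m
Combined: 62.0268 + 10.7 + 14.2921 = 87.0189 m
In ft: 87.0189 / 0.3048 = 285.495 ft

285.5 ft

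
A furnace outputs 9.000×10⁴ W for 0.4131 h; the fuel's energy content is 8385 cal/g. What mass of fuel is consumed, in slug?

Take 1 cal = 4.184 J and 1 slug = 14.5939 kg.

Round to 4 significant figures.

0.2614 slug

0.4131 h → 1487.16 s
E = P × t = 90000 × 1487.16 = 1.33844×10⁸ J
8385 cal/g → 3.50828×10⁷ J/kg
m = E / e_s = 1.33844×10⁸ / 3.50828×10⁷ = 3.81509 kg
In slug: 3.81509 / 14.5939 = 0.261417 slug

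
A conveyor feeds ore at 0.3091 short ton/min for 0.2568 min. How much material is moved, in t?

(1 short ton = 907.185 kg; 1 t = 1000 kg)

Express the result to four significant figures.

0.07201 t

0.3091 short ton/min → 4.67351 kg/s
0.2568 min → 15.408 s
m = ṁ × t = 4.67351 × 15.408 = 72.0094 kg
In t: 72.0094 / 1000 = 0.0720094 t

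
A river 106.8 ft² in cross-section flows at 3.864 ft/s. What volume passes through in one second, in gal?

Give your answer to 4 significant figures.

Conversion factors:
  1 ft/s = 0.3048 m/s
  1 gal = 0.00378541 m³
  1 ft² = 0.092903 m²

3087 gal

3.864 ft/s × 0.3048 → 1.17775 m/s
106.8 ft² × 0.092903 → 9.92204 m²
V = v × A × t = 1.17775 m/s × 9.92204 m² × 1 s = 11.6857 m³
11.6857 m³ ÷ (0.00378541 m³/gal) = 3087.04 gal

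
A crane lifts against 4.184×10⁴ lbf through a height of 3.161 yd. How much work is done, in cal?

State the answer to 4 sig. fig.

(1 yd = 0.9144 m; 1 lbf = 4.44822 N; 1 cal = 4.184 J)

4.184×10⁴ lbf × 4.44822 → 186114 N
3.161 yd × 0.9144 → 2.89042 m
W = F × d = 186114 N × 2.89042 m = 537948 J
537948 J ÷ (4.184 J/cal) = 128573 cal

1.286×10⁵ cal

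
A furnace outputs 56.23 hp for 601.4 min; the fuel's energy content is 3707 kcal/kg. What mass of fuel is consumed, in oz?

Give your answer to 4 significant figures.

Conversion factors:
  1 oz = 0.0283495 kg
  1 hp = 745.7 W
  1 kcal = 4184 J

3441 oz

56.23 hp → 41930.7 W
601.4 min → 36084 s
E = P × t = 41930.7 × 36084 = 1.51303×10⁹ J
3707 kcal/kg → 1.55101×10⁷ J/kg
m = E / e_s = 1.51303×10⁹ / 1.55101×10⁷ = 97.5513 kg
In oz: 97.5513 / 0.0283495 = 3441.02 oz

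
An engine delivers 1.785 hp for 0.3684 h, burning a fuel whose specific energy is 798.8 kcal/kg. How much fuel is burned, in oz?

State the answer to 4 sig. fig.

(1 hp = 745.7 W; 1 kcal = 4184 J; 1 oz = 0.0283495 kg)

18.63 oz

1.785 hp → 1331.07 W
0.3684 h → 1326.24 s
E = P × t = 1331.07 × 1326.24 = 1.76532×10⁶ J
798.8 kcal/kg → 3.34218×10⁶ J/kg
m = E / e_s = 1.76532×10⁶ / 3.34218×10⁶ = 0.528194 kg
In oz: 0.528194 / 0.0283495 = 18.6315 oz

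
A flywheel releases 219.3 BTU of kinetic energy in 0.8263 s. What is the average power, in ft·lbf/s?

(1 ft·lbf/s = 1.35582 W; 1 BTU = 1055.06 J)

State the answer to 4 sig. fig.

219.3 BTU × 1055.06 = 231375 J
P = E / t = 231375 J / 0.8263 s = 280013 W
280013 W ÷ (1.35582 W/ft·lbf/s) = 206527 ft·lbf/s

2.065×10⁵ ft·lbf/s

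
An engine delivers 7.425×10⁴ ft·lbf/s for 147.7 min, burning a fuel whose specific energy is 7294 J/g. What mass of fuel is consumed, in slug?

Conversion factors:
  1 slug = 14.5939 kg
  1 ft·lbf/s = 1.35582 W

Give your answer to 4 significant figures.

7.425×10⁴ ft·lbf/s → 100670 W
147.7 min → 8862 s
E = P × t = 100670 × 8862 = 8.92138×10⁸ J
7294 J/g → 7.294×10⁶ J/kg
m = E / e_s = 8.92138×10⁸ / 7.294×10⁶ = 122.311 kg
In slug: 122.311 / 14.5939 = 8.38097 slug

8.381 slug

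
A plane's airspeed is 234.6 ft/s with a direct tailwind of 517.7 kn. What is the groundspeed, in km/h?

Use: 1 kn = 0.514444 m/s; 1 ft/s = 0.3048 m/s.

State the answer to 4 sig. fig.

1216 km/h

234.6 ft/s × 0.3048 = 71.5061 m/s
517.7 kn × 0.514444 = 266.328 m/s
Combined: 71.5061 + 266.328 = 337.834 m/s
In km/h: 337.834 / (1/3.6) = 1216.2 km/h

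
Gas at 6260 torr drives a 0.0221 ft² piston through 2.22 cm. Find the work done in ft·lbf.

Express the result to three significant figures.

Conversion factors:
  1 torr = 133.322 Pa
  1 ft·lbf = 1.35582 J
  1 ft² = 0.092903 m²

6260 torr → 834596 Pa
0.0221 ft² → 0.00205316 m²
F = P × A = 834596 × 0.00205316 = 1713.56 N
2.22 cm → 0.0222 m
W = F × d = 1713.56 × 0.0222 = 38.041 J
In ft·lbf: 38.041 / 1.35582 = 28.0576 ft·lbf

28.1 ft·lbf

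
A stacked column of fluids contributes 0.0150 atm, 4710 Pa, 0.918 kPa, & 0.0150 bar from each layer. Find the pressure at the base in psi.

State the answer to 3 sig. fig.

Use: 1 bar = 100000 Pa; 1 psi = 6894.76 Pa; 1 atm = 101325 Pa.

1.25 psi

0.0150 atm × 101325 → 1519.88 Pa
4710 Pa (already Pa)
0.918 kPa × 1000 → 918 Pa
0.0150 bar × 100000 → 1500 Pa
Combined: 1519.88 + 4710 + 918 + 1500 = 8647.88 Pa
In psi: 8647.88 / 6894.76 = 1.25427 psi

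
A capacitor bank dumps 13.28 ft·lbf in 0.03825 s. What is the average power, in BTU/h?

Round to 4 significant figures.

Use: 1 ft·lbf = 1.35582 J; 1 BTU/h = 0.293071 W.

13.28 ft·lbf × 1.35582 → 18.0053 J
P = E / t = 18.0053 J / 0.03825 s = 470.727 W
470.727 W ÷ (0.293071 W/BTU/h) = 1606.19 BTU/h

1606 BTU/h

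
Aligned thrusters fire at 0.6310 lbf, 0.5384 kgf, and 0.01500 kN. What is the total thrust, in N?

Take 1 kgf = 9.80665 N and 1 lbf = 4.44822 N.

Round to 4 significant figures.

23.09 N

0.6310 lbf × 4.44822 → 2.80683 N
0.5384 kgf × 9.80665 → 5.2799 N
0.01500 kN × 1000 → 15 N
Total: 2.80683 + 5.2799 + 15 = 23.0867 N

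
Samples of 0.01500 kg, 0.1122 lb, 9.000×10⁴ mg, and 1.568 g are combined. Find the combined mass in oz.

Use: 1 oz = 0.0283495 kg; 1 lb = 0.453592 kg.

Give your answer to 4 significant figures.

0.01500 kg (already kg)
0.1122 lb × 0.453592 → 0.050893 kg
9.000×10⁴ mg × 10⁻⁶ → 0.09 kg
1.568 g × 0.001 → 0.001568 kg
Combined: 0.015 + 0.050893 + 0.09 + 0.001568 = 0.157461 kg
In oz: 0.157461 / 0.0283495 = 5.55428 oz

5.554 oz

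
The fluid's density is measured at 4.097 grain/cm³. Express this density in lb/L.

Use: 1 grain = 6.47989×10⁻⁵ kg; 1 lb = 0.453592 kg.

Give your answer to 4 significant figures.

0.5853 lb/L

4.097 grain/cm³ × 6.47989×10⁻⁵ kg/grain ÷ 10⁻⁶ m³/cm³ = 265.481 kg/m³
265.481 kg/m³ ÷ 0.453592 kg/lb × 0.001 m³/L = 0.585286 lb/L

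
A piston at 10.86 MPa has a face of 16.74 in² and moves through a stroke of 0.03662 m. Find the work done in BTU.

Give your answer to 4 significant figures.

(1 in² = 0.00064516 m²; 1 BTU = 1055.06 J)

10.86 MPa → 1.086×10⁷ Pa
16.74 in² → 0.0108 m²
F = P × A = 1.086×10⁷ × 0.0108 = 117288 N
W = F × d = 117288 × 0.03662 = 4295.09 J
In BTU: 4295.09 / 1055.06 = 4.07094 BTU

4.071 BTU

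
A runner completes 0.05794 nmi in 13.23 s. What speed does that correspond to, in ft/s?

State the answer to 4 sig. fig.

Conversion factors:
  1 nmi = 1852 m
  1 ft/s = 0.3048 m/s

0.05794 nmi × 1852 → 107.305 m
v = d / t = 107.305 m / 13.23 s = 8.11073 m/s
8.11073 m/s ÷ (0.3048 m/s/ft/s) = 26.61 ft/s

26.61 ft/s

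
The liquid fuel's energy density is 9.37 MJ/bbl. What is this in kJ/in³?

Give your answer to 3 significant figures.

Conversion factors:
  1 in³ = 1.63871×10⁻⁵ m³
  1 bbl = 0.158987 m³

9.37 MJ/bbl × 1000000 J/MJ ÷ 0.158987 m³/bbl = 5.89356×10⁷ J/m³
5.89356×10⁷ J/m³ ÷ 1000 J/kJ × 1.63871×10⁻⁵ m³/in³ = 0.965784 kJ/in³

0.966 kJ/in³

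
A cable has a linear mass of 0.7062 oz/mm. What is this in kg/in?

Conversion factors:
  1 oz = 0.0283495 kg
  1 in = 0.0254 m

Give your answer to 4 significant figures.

0.5085 kg/in

0.7062 oz/mm × 0.0283495 kg/oz ÷ 0.001 m/mm = 20.0204 kg/m
20.0204 kg/m × 0.0254 m/in = 0.508518 kg/in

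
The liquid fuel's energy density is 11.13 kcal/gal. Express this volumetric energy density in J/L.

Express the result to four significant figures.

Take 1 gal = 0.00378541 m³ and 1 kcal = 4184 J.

1.230×10⁴ J/L

11.13 kcal/gal × 4184 J/kcal ÷ 0.00378541 m³/gal = 1.23019×10⁷ J/m³
1.23019×10⁷ J/m³ × 0.001 m³/L = 12301.9 J/L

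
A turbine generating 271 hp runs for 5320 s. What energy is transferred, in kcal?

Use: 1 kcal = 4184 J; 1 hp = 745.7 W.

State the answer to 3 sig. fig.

2.57×10⁵ kcal

271 hp × 745.7 → 202085 W
E = P × t = 202085 W × 5320 s = 1.07509×10⁹ J
1.07509×10⁹ J ÷ (4184 J/kcal) = 256953 kcal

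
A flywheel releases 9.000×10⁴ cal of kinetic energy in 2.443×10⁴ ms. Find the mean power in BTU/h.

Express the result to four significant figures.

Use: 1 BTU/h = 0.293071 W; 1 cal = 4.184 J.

5.259×10⁴ BTU/h

9.000×10⁴ cal × 4.184 = 376560 J
2.443×10⁴ ms × 0.001 = 24.43 s
P = E / t = 376560 J / 24.43 s = 15413.8 W
15413.8 W ÷ (0.293071 W/BTU/h) = 52594.1 BTU/h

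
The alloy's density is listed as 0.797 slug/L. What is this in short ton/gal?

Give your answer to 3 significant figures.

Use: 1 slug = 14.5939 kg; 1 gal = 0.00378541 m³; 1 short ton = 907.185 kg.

0.797 slug/L × 14.5939 kg/slug ÷ 0.001 m³/L = 11631.3 kg/m³
11631.3 kg/m³ ÷ 907.185 kg/short ton × 0.00378541 m³/gal = 0.0485339 short ton/gal

0.0485 short ton/gal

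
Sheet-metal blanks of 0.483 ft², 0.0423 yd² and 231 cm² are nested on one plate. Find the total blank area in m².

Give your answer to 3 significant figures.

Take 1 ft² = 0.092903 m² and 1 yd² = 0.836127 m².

0.483 ft² × 0.092903 → 0.0448721 m²
0.0423 yd² × 0.836127 → 0.0353682 m²
231 cm² × 0.0001 → 0.0231 m²
Total: 0.0448721 + 0.0353682 + 0.0231 = 0.10334 m²

0.103 m²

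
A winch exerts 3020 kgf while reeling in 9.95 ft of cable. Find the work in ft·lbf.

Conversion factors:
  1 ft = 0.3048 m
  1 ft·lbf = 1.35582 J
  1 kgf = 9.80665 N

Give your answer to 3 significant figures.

6.62×10⁴ ft·lbf

3020 kgf × 9.80665 → 29616.1 N
9.95 ft × 0.3048 → 3.03276 m
W = F × d = 29616.1 N × 3.03276 m = 89818.5 J
89818.5 J ÷ (1.35582 J/ft·lbf) = 66246.6 ft·lbf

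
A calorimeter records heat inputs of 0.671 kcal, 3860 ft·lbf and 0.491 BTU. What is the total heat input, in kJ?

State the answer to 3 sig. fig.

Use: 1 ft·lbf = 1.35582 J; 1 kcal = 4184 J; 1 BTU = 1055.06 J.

0.671 kcal × 4184 → 2807.46 J
3860 ft·lbf × 1.35582 → 5233.47 J
0.491 BTU × 1055.06 → 518.034 J
Combined: 2807.46 + 5233.47 + 518.034 = 8558.96 J
In kJ: 8558.96 / 1000 = 8.55896 kJ

8.56 kJ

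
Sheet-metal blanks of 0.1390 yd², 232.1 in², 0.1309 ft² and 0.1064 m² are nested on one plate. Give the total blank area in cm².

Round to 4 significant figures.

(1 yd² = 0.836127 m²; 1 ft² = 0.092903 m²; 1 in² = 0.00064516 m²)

0.1390 yd² × 0.836127 = 0.116222 m²
232.1 in² × 0.00064516 = 0.149742 m²
0.1309 ft² × 0.092903 = 0.012161 m²
0.1064 m² (already m²)
Total: 0.116222 + 0.149742 + 0.012161 + 0.1064 = 0.384525 m²
In cm²: 0.384525 / 0.0001 = 3845.25 cm²

3845 cm²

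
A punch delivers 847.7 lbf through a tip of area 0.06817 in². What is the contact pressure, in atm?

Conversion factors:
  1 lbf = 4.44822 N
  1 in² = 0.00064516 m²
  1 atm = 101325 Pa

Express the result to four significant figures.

847.7 lbf × 4.44822 = 3770.76 N
0.06817 in² × 0.00064516 = 4.39806×10⁻⁵ m²
P = F / A = 3770.76 N / 4.39806×10⁻⁵ m² = 8.57369×10⁷ Pa
8.57369×10⁷ Pa ÷ (101325 Pa/atm) = 846.157 atm

846.2 atm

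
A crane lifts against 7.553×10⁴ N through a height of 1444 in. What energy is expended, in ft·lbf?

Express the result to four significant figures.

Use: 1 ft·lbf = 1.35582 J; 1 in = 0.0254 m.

1444 in × 0.0254 → 36.6776 m
W = F × d = 75530 N × 36.6776 m = 2.77026×10⁶ J
2.77026×10⁶ J ÷ (1.35582 J/ft·lbf) = 2.04324×10⁶ ft·lbf

2.043×10⁶ ft·lbf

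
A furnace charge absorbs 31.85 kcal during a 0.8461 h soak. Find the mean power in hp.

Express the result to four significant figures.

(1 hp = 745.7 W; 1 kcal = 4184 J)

31.85 kcal × 4184 → 133260 J
0.8461 h × 3600 → 3045.96 s
P = E / t = 133260 J / 3045.96 s = 43.7498 W
43.7498 W ÷ (745.7 W/hp) = 0.0586694 hp

0.05867 hp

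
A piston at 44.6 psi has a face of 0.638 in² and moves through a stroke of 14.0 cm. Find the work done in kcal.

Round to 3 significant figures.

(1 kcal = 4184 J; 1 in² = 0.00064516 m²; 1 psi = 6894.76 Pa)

44.6 psi → 307506 Pa
0.638 in² → 4.11612×10⁻⁴ m²
F = P × A = 307506 × 4.11612×10⁻⁴ = 126.573 N
14.0 cm → 0.14 m
W = F × d = 126.573 × 0.14 = 17.7202 J
In kcal: 17.7202 / 4184 = 0.00423523 kcal

0.00424 kcal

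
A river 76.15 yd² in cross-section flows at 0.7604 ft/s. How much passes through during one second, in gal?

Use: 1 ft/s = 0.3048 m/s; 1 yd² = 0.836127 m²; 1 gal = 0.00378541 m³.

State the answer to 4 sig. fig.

0.7604 ft/s × 0.3048 = 0.23177 m/s
76.15 yd² × 0.836127 = 63.6711 m²
V = v × A × t = 0.23177 m/s × 63.6711 m² × 1 s = 14.7571 m³
14.7571 m³ ÷ (0.00378541 m³/gal) = 3898.42 gal

3898 gal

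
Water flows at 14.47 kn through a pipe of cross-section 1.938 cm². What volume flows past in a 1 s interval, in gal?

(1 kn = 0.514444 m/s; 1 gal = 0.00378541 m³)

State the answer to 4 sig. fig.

0.3811 gal

14.47 kn × 0.514444 = 7.444 m/s
1.938 cm² × 0.0001 = 1.938×10⁻⁴ m²
V = v × A × t = 7.444 m/s × 1.938×10⁻⁴ m² × 1 s = 0.00144265 m³
0.00144265 m³ ÷ (0.00378541 m³/gal) = 0.381108 gal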